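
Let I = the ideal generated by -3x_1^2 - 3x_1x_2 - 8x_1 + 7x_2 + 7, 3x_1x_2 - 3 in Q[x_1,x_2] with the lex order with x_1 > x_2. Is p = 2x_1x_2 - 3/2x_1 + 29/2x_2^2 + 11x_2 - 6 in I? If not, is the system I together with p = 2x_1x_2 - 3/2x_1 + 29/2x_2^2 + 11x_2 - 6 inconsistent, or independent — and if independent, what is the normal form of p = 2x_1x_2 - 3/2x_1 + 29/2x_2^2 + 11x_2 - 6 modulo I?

First compute the reduced Gröbner basis of I by Buchberger's algorithm.
f_1 = -3x_1^2 - 3x_1x_2 - 8x_1 + 7x_2 + 7, LT = x_1^2.
f_2 = 3x_1x_2 - 3, LT = x_1x_2.

S(f_1,f_2): lcm = x_1^2x_2. S = x_1x_2^2 + 8/3x_1x_2 + x_1 - 7/3x_2^2 - 7/3x_2.
  leading term x_1x_2^2: subtract (1/3x_2)·f_2 from x_1x_2^2 + 8/3x_1x_2 + x_1 - 7/3x_2^2 - 7/3x_2 → 8/3x_1x_2 + x_1 - 7/3x_2^2 - 4/3x_2
  leading term x_1x_2: subtract (8/9)·f_2 from 8/3x_1x_2 + x_1 - 7/3x_2^2 - 4/3x_2 → x_1 - 7/3x_2^2 - 4/3x_2 + 8/3
  leading term x_1: no divisor's leading term divides it; move x_1 to the remainder.
  leading term x_2^2: no divisor's leading term divides it; move -7/3x_2^2 to the remainder.
  leading term x_2: no divisor's leading term divides it; move -4/3x_2 to the remainder.
  leading term 1: no divisor's leading term divides it; move 8/3 to the remainder.
  remainder x_1 - 7/3x_2^2 - 4/3x_2 + 8/3 ≠ 0; add h_3 = x_1 - 7/3x_2^2 - 4/3x_2 + 8/3 to the basis.

S(f_1,h_3): lcm = x_1^2. S = 7/3x_1x_2^2 + 7/3x_1x_2 - 7/3x_2 - 7/3.
  leading term x_1x_2^2: subtract (7/9x_2)·f_2 from 7/3x_1x_2^2 + 7/3x_1x_2 - 7/3x_2 - 7/3 → 7/3x_1x_2 - 7/3
  leading term x_1x_2: subtract (7/9)·f_2 from 7/3x_1x_2 - 7/3 → 0
  remainder 0.

S(f_2,h_3): lcm = x_1x_2. S = 7/3x_2^3 + 4/3x_2^2 - 8/3x_2 - 1.
  leading term x_2^3: no divisor's leading term divides it; move 7/3x_2^3 to the remainder.
  leading term x_2^2: no divisor's leading term divides it; move 4/3x_2^2 to the remainder.
  leading term x_2: no divisor's leading term divides it; move -8/3x_2 to the remainder.
  leading term 1: no divisor's leading term divides it; move -1 to the remainder.
  remainder 7/3x_2^3 + 4/3x_2^2 - 8/3x_2 - 1 ≠ 0; add h_4 = 7/3x_2^3 + 4/3x_2^2 - 8/3x_2 - 1 to the basis.

S(f_1,h_4): leading monomials are coprime, so the S-polynomial reduces to 0 (Buchberger's first criterion).
S(f_2,h_4): lcm = x_1x_2^3. S = -4/7x_1x_2^2 + 8/7x_1x_2 + 3/7x_1 - x_2^2.
  leading term x_1x_2^2: subtract (-4/21x_2)·f_2 from -4/7x_1x_2^2 + 8/7x_1x_2 + 3/7x_1 - x_2^2 → 8/7x_1x_2 + 3/7x_1 - x_2^2 - 4/7x_2
  leading term x_1x_2: subtract (8/21)·f_2 from 8/7x_1x_2 + 3/7x_1 - x_2^2 - 4/7x_2 → 3/7x_1 - x_2^2 - 4/7x_2 + 8/7
  leading term x_1: subtract (3/7)·h_3 from 3/7x_1 - x_2^2 - 4/7x_2 + 8/7 → 0
  remainder 0.

S(h_3,h_4): leading monomials are coprime, so the S-polynomial reduces to 0 (Buchberger's first criterion).
Every S-polynomial of the final basis reduces to 0, so we have a Gröbner basis.
Inter-reduce: drop elements whose leading term is divisible by another's, tail-reduce, and make monic.
Reduced Gröbner basis: {x_1 - 7/3x_2^2 - 4/3x_2 + 8/3, x_2^3 + 4/7x_2^2 - 8/7x_2 - 3/7}.
Label its elements g_1 = x_1 - 7/3x_2^2 - 4/3x_2 + 8/3, g_2 = x_2^3 + 4/7x_2^2 - 8/7x_2 - 3/7.

Reduce p = 2x_1x_2 - 3/2x_1 + 29/2x_2^2 + 11x_2 - 6 modulo G:
  leading term x_1x_2: subtract (2x_2)·g_1 from 2x_1x_2 - 3/2x_1 + 29/2x_2^2 + 11x_2 - 6 → -3/2x_1 + 14/3x_2^3 + 103/6x_2^2 + 17/3x_2 - 6
  leading term x_1: subtract (-3/2)·g_1 from -3/2x_1 + 14/3x_2^3 + 103/6x_2^2 + 17/3x_2 - 6 → 14/3x_2^3 + 41/3x_2^2 + 11/3x_2 - 2
  leading term x_2^3: subtract (14/3)·g_2 from 14/3x_2^3 + 41/3x_2^2 + 11/3x_2 - 2 → 11x_2^2 + 9x_2
  leading term x_2^2: no divisor's leading term divides it; move 11x_2^2 to the remainder.
  leading term x_2: no divisor's leading term divides it; move 9x_2 to the remainder.
  normal form = 11x_2^2 + 9x_2.
The normal form is nonzero, so p ∉ I. Since p minus its normal form lies in I, I + (p) = I + (r) where r = 11x_2^2 + 9x_2; decide whether this ideal is the whole ring.
Run Buchberger on G together with r (pairs among the g_i already reduce to 0 since G is a Gröbner basis):
g_1 = x_1 - 7/3x_2^2 - 4/3x_2 + 8/3, LT = x_1.
g_2 = x_2^3 + 4/7x_2^2 - 8/7x_2 - 3/7, LT = x_2^3.
r = 11x_2^2 + 9x_2, LT = x_2^2.

S(g_1,g_2): leading monomials are coprime, so the S-polynomial reduces to 0 (Buchberger's first criterion).
S(g_1,r): leading monomials are coprime, so the S-polynomial reduces to 0 (Buchberger's first criterion).
S(g_2,r): lcm = x_2^3. S = -19/77x_2^2 - 8/7x_2 - 3/7.
  leading term x_2^2: subtract (-19/847)·r from -19/77x_2^2 - 8/7x_2 - 3/7 → -797/847x_2 - 3/7
  leading term x_2: no divisor's leading term divides it; move -797/847x_2 to the remainder.
  leading term 1: no divisor's leading term divides it; move -3/7 to the remainder.
  remainder -797/847x_2 - 3/7 ≠ 0; add m_4 = -797/847x_2 - 3/7 to the basis.

S(g_1,m_4): leading monomials are coprime, so the S-polynomial reduces to 0 (Buchberger's first criterion).
S(g_2,m_4): lcm = x_2^3. S = 647/5579x_2^2 - 8/7x_2 - 3/7.
  leading term x_2^2: subtract (647/61369)·r from 647/5579x_2^2 - 8/7x_2 - 3/7 → -75959/61369x_2 - 3/7
  leading term x_2: subtract (835549/635209)·m_4 from -75959/61369x_2 - 3/7 → 85860/635209
  leading term 1: no divisor's leading term divides it; move 85860/635209 to the remainder.
  remainder 85860/635209 ≠ 0; add m_5 = 85860/635209 to the basis.

S(r,m_4): lcm = x_2^2. S = 3180/8767x_2.
  leading term x_2: subtract (-244860/635209)·m_4 from 3180/8767x_2 → -104940/635209
  leading term 1: subtract (-11/9)·m_5 from -104940/635209 → 0
  remainder 0.

S(g_1,m_5): leading monomials are coprime, so the S-polynomial reduces to 0 (Buchberger's first criterion).
S(g_2,m_5): leading monomials are coprime, so the S-polynomial reduces to 0 (Buchberger's first criterion).
S(r,m_5): leading monomials are coprime, so the S-polynomial reduces to 0 (Buchberger's first criterion).
S(m_4,m_5): leading monomials are coprime, so the S-polynomial reduces to 0 (Buchberger's first criterion).
Every S-polynomial of the final basis reduces to 0, so we have a Gröbner basis.
Inter-reduce: drop elements whose leading term is divisible by another's, tail-reduce, and make monic.
Reduced Gröbner basis: {1}.
The reduced Gröbner basis of I + (p) is {1}: the ideal is the whole ring, so the enlarged system has no common solution — adjoining p is inconsistent.

Ideal membership is decidable via reduction modulo a Gröbner basis.

Adjoining 2x_1x_2 - 3/2x_1 + 29/2x_2^2 + 11x_2 - 6 makes the ideal the whole ring: the system is inconsistent.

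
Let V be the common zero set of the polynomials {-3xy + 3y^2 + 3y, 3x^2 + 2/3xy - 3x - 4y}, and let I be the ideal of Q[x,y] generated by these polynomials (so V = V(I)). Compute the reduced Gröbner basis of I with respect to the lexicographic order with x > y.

G = {x^2 - x + 2/9y^2 - 10/9y, xy - y^2 - y, y^3 - 1/11y^2}

f_1 = -3xy + 3y^2 + 3y, LT = xy.
f_2 = 3x^2 + 2/3xy - 3x - 4y, LT = x^2.

S(f_1,f_2): lcm = x^2y. S = -11/9xy^2 + 4/3y^2.
  leading term xy^2: subtract (11/27y)·f_1 from -11/9xy^2 + 4/3y^2 → -11/9y^3 + 1/9y^2
  leading term y^3: no divisor's leading term divides it; move -11/9y^3 to the remainder.
  leading term y^2: no divisor's leading term divides it; move 1/9y^2 to the remainder.
  remainder -11/9y^3 + 1/9y^2 ≠ 0; add g_3 = -11/9y^3 + 1/9y^2 to the basis.

The other S-polynomials (S(f_1,g_3), S(f_2,g_3)) all reduce to 0 modulo the current basis, so we have a Gröbner basis.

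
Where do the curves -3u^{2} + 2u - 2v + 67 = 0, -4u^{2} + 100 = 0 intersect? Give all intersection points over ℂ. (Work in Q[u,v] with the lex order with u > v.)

{(-5, -9), (5, 1)}

Compute a lex Gröbner basis by Buchberger's algorithm.
f_1 = -3u^{2} + 2u - 2v + 67, LT = u^{2}.
f_2 = -4u^{2} + 100, LT = u^{2}.

S(f_1,f_2): lcm = u^{2}. S = -\tfrac{2}{3}u + \tfrac{2}{3}v + \tfrac{8}{3}.
  leading term u: no divisor's leading term divides it; move -\tfrac{2}{3}u to the remainder.
  leading term v: no divisor's leading term divides it; move \tfrac{2}{3}v to the remainder.
  leading term 1: no divisor's leading term divides it; move \tfrac{8}{3} to the remainder.
  remainder -\tfrac{2}{3}u + \tfrac{2}{3}v + \tfrac{8}{3} ≠ 0; add h_3 = -\tfrac{2}{3}u + \tfrac{2}{3}v + \tfrac{8}{3} to the basis.

S(f_1,h_3): lcm = u^{2}. S = uv + \tfrac{10}{3}u + \tfrac{2}{3}v - \tfrac{67}{3}.
  leading term uv: subtract (-\tfrac{3}{2}v)·h_3 from uv + \tfrac{10}{3}u + \tfrac{2}{3}v - \tfrac{67}{3} → \tfrac{10}{3}u + v^{2} + \tfrac{14}{3}v - \tfrac{67}{3}
  leading term u: subtract (-5)·h_3 from \tfrac{10}{3}u + v^{2} + \tfrac{14}{3}v - \tfrac{67}{3} → v^{2} + 8v - 9
  leading term v^{2}: no divisor's leading term divides it; move v^{2} to the remainder.
  leading term v: no divisor's leading term divides it; move 8v to the remainder.
  leading term 1: no divisor's leading term divides it; move -9 to the remainder.
  remainder v^{2} + 8v - 9 ≠ 0; add h_4 = v^{2} + 8v - 9 to the basis.

The other S-polynomials (S(f_2,h_3), S(f_1,h_4), S(f_2,h_4), S(h_3,h_4)) all reduce to 0 modulo the current basis, so we have a Gröbner basis.
Inter-reduce: drop elements whose leading term is divisible by another's, tail-reduce, and make monic.
Reduced Gröbner basis: {u - v - 4, v^{2} + 8v - 9}.

Since the basis is lex-ordered, v^{2} + 8v - 9 is univariate in v. Its roots are {-9, 1}. Back-substituting each root into the other basis elements fixes the other coordinates.
  v = -9: the earlier basis element becomes u + 5 = 0, giving u = -5 — point (-5, -9).
  v = 1: the earlier basis element becomes u - 5 = 0, giving u = 5 — point (5, 1).
A lex Gröbner basis triangularizes the system, enabling back-substitution.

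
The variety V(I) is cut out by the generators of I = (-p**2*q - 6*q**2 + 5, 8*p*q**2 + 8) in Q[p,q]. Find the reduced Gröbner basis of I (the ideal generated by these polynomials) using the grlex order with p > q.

G = {p*q**2 + 1, q**3 - 1/6*p - 5/6*q, p**2 + 5*p*q + 6*q}

f_1 = -p**2*q - 6*q**2 + 5, LT = p**2*q.
f_2 = 8*p*q**2 + 8, LT = p*q**2.

S(f_1,f_2): lcm = p**2*q**2. S = 6*q**3 - p - 5*q.
  leading term q**3: no divisor's leading term divides it; move 6*q**3 to the remainder.
  leading term p: no divisor's leading term divides it; move -p to the remainder.
  leading term q: no divisor's leading term divides it; move -5*q to the remainder.
  remainder 6*q**3 - p - 5*q ≠ 0; add g_3 = 6*q**3 - p - 5*q to the basis.

S(f_1,g_3): lcm = p**2*q**3. S = 6*q**4 + 1/6*p**3 + 5/6*p**2*q - 5*q**2.
  leading term q**4: subtract (q)·g_3 from 6*q**4 + 1/6*p**3 + 5/6*p**2*q - 5*q**2 → 1/6*p**3 + 5/6*p**2*q + p*q
  leading term p**3: no divisor's leading term divides it; move 1/6*p**3 to the remainder.
  leading term p**2*q: subtract (-5/6)·f_1 from 5/6*p**2*q + p*q → p*q - 5*q**2 + 25/6
  leading term p*q: no divisor's leading term divides it; move p*q to the remainder.
  leading term q**2: no divisor's leading term divides it; move -5*q**2 to the remainder.
  leading term 1: no divisor's leading term divides it; move 25/6 to the remainder.
  remainder 1/6*p**3 + p*q - 5*q**2 + 25/6 ≠ 0; add g_4 = 1/6*p**3 + p*q - 5*q**2 + 25/6 to the basis.

S(f_2,g_3): lcm = p*q**3. S = 1/6*p**2 + 5/6*p*q + q.
  leading term p**2: no divisor's leading term divides it; move 1/6*p**2 to the remainder.
  leading term p*q: no divisor's leading term divides it; move 5/6*p*q to the remainder.
  leading term q: no divisor's leading term divides it; move q to the remainder.
  remainder 1/6*p**2 + 5/6*p*q + q ≠ 0; add g_5 = 1/6*p**2 + 5/6*p*q + q to the basis.

S(f_1,g_4): lcm = p**3*q. S = 30*q**3 - 5*p - 25*q.
  leading term q**3: subtract (5)·g_3 from 30*q**3 - 5*p - 25*q → 0
  remainder 0.

S(f_2,g_4): lcm = p**3*q**2. S = -6*p*q**3 + 30*q**4 + p**2 - 25*q**2.
  leading term p*q**3: subtract (-3/4*q)·f_2 from -6*p*q**3 + 30*q**4 + p**2 - 25*q**2 → 30*q**4 + p**2 - 25*q**2 + 6*q
  leading term q**4: subtract (5*q)·g_3 from 30*q**4 + p**2 - 25*q**2 + 6*q → p**2 + 5*p*q + 6*q
  leading term p**2: subtract (6)·g_5 from p**2 + 5*p*q + 6*q → 0
  remainder 0.

S(g_3,g_4): leading monomials are coprime, so the S-polynomial reduces to 0 (Buchberger's first criterion).
S(f_1,g_5): lcm = p**2*q. S = -5*p*q**2 - 5.
  leading term p*q**2: subtract (-5/8)·f_2 from -5*p*q**2 - 5 → 0
  remainder 0.

S(f_2,g_5): lcm = p**2*q**2. S = -5*p*q**3 - 6*q**3 + p.
  leading term p*q**3: subtract (-5/8*q)·f_2 from -5*p*q**3 - 6*q**3 + p → -6*q**3 + p + 5*q
  leading term q**3: subtract (-1)·g_3 from -6*q**3 + p + 5*q → 0
  remainder 0.

S(g_3,g_5): leading monomials are coprime, so the S-polynomial reduces to 0 (Buchberger's first criterion).
S(g_4,g_5): lcm = p**3. S = -5*p**2*q - 30*q**2 + 25.
  leading term p**2*q: subtract (5)·f_1 from -5*p**2*q - 30*q**2 + 25 → 0
  remainder 0.

Every S-polynomial of the final basis reduces to 0, so we have a Gröbner basis.
Inter-reduce: drop elements whose leading term is divisible by another's, tail-reduce, and make monic.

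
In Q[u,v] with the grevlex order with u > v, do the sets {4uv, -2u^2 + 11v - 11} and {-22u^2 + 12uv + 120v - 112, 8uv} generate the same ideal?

No, the ideals differ.

Two ideals are equal iff their reduced Gröbner bases coincide (the reduced basis is unique for a fixed ordering).
Buchberger on the first generating set:
f_1 = 4uv, LT = uv.
f_2 = -2u^2 + 11v - 11, LT = u^2.

S(f_1,f_2): lcm = u^2v. S = 11/2v^2 - 11/2v.
  leading term v^2: no divisor's leading term divides it; move 11/2v^2 to the remainder.
  leading term v: no divisor's leading term divides it; move -11/2v to the remainder.
  remainder 11/2v^2 - 11/2v ≠ 0; add g_3 = 11/2v^2 - 11/2v to the basis.

The other S-polynomials (S(f_1,g_3), S(f_2,g_3)) all reduce to 0 modulo the current basis, so we have a Gröbner basis.
Inter-reduce: drop elements whose leading term is divisible by another's, tail-reduce, and make monic.
Reduced Gröbner basis: {u^2 - 11/2v + 11/2, uv, v^2 - v}.

Buchberger on the second generating set:
h_1 = -22u^2 + 12uv + 120v - 112, LT = u^2.
h_2 = 8uv, LT = uv.

S(h_1,h_2): lcm = u^2v. S = -6/11uv^2 - 60/11v^2 + 56/11v.
  leading term uv^2: subtract (-3/44v)·h_2 from -6/11uv^2 - 60/11v^2 + 56/11v → -60/11v^2 + 56/11v
  leading term v^2: no divisor's leading term divides it; move -60/11v^2 to the remainder.
  leading term v: no divisor's leading term divides it; move 56/11v to the remainder.
  remainder -60/11v^2 + 56/11v ≠ 0; add k_3 = -60/11v^2 + 56/11v to the basis.

The other S-polynomials (S(h_1,k_3), S(h_2,k_3)) all reduce to 0 modulo the current basis, so we have a Gröbner basis.
Inter-reduce: drop elements whose leading term is divisible by another's, tail-reduce, and make monic.
Reduced Gröbner basis: {u^2 - 60/11v + 56/11, uv, v^2 - 14/15v}.

Since the reduced bases disagree, the two ideals are not the same.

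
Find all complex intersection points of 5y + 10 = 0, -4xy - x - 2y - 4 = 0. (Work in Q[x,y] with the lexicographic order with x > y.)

Compute a lex Gröbner basis by Buchberger's algorithm.
f_1 = 5y + 10, LT = y.
f_2 = -4xy - x - 2y - 4, LT = xy.

S(f_1,f_2): lcm = xy. S = 7/4x - 1/2y - 1.
  leading term x: no divisor's leading term divides it; move 7/4x to the remainder.
  leading term y: subtract (-1/10)·f_1 from -1/2y - 1 → 0
  remainder 7/4x ≠ 0; add h_3 = 7/4x to the basis.

The other S-polynomials (S(f_1,h_3), S(f_2,h_3)) all reduce to 0 modulo the current basis, so we have a Gröbner basis.
Inter-reduce: drop elements whose leading term is divisible by another's, tail-reduce, and make monic.
Reduced Gröbner basis: {x, y + 2}.

Elimination: the polynomial y + 2 lies in the elimination ideal for y, so y ∈ {-2}. For each such y, the remaining basis elements (now univariate) give the rest of the solution.
  y = -2: the earlier basis element becomes x = 0, giving x = 0 — point (0, -2).

{(0, -2)}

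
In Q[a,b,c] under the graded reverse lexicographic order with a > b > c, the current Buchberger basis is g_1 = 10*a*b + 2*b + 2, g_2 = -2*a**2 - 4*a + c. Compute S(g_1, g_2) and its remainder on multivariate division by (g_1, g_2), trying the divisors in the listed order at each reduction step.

S(g_1, g_2) = -9/5*a*b + 1/2*b*c + 1/5*a; remainder on division = 1/2*b*c + 1/5*a + 9/25*b + 9/25.

lcm(LM(g_1), LM(g_2)) = a**2*b.
S = (lcm/LT(g_1))·g_1 − (lcm/LT(g_2))·g_2 = -9/5*a*b + 1/2*b*c + 1/5*a.
Reduce S modulo (g_1, g_2) in that order:
  leading term a*b: subtract (-9/50)·g_1 from -9/5*a*b + 1/2*b*c + 1/5*a → 1/2*b*c + 1/5*a + 9/25*b + 9/25
  leading term b*c: no divisor's leading term divides it; move 1/2*b*c to the remainder.
  leading term a: no divisor's leading term divides it; move 1/5*a to the remainder.
  leading term b: no divisor's leading term divides it; move 9/25*b to the remainder.
  leading term 1: no divisor's leading term divides it; move 9/25 to the remainder.
The remainder 1/2*b*c + 1/5*a + 9/25*b + 9/25 is nonzero, so it would be added as the next basis element.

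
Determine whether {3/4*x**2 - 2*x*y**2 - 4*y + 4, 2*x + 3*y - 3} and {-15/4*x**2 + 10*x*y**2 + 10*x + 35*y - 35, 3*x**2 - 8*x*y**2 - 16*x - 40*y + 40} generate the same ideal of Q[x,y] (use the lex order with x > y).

Yes, the ideals are equal.

For a fixed monomial order, each ideal has a unique reduced Gröbner basis; comparing bases decides equality.
Buchberger on the first generating set:
f_1 = 3/4*x**2 - 2*x*y**2 - 4*y + 4, LT = x**2.
f_2 = 2*x + 3*y - 3, LT = x.

S(f_1,f_2): lcm = x**2. S = -8/3*x*y**2 - 3/2*x*y + 3/2*x - 16/3*y + 16/3.
  leading term x*y**2: subtract (-4/3*y**2)·f_2 from -8/3*x*y**2 - 3/2*x*y + 3/2*x - 16/3*y + 16/3 → -3/2*x*y + 3/2*x + 4*y**3 - 4*y**2 - 16/3*y + 16/3
  leading term x*y: subtract (-3/4*y)·f_2 from -3/2*x*y + 3/2*x + 4*y**3 - 4*y**2 - 16/3*y + 16/3 → 3/2*x + 4*y**3 - 7/4*y**2 - 91/12*y + 16/3
  leading term x: subtract (3/4)·f_2 from 3/2*x + 4*y**3 - 7/4*y**2 - 91/12*y + 16/3 → 4*y**3 - 7/4*y**2 - 59/6*y + 91/12
  leading term y**3: no divisor's leading term divides it; move 4*y**3 to the remainder.
  leading term y**2: no divisor's leading term divides it; move -7/4*y**2 to the remainder.
  leading term y: no divisor's leading term divides it; move -59/6*y to the remainder.
  leading term 1: no divisor's leading term divides it; move 91/12 to the remainder.
  remainder 4*y**3 - 7/4*y**2 - 59/6*y + 91/12 ≠ 0; add g_3 = 4*y**3 - 7/4*y**2 - 59/6*y + 91/12 to the basis.

The other S-polynomials (S(f_1,g_3), S(f_2,g_3)) all reduce to 0 modulo the current basis, so we have a Gröbner basis.
Inter-reduce: drop elements whose leading term is divisible by another's, tail-reduce, and make monic.
Reduced Gröbner basis: {x + 3/2*y - 3/2, y**3 - 7/16*y**2 - 59/24*y + 91/48}.

Buchberger on the second generating set:
h_1 = -15/4*x**2 + 10*x*y**2 + 10*x + 35*y - 35, LT = x**2.
h_2 = 3*x**2 - 8*x*y**2 - 16*x - 40*y + 40, LT = x**2.

S(h_1,h_2): lcm = x**2. S = 8/3*x + 4*y - 4.
  leading term x: no divisor's leading term divides it; move 8/3*x to the remainder.
  leading term y: no divisor's leading term divides it; move 4*y to the remainder.
  leading term 1: no divisor's leading term divides it; move -4 to the remainder.
  remainder 8/3*x + 4*y - 4 ≠ 0; add k_3 = 8/3*x + 4*y - 4 to the basis.

S(h_1,k_3): lcm = x**2. S = -8/3*x*y**2 - 3/2*x*y - 7/6*x - 28/3*y + 28/3.
  leading term x*y**2: subtract (-y**2)·k_3 from -8/3*x*y**2 - 3/2*x*y - 7/6*x - 28/3*y + 28/3 → -3/2*x*y - 7/6*x + 4*y**3 - 4*y**2 - 28/3*y + 28/3
  leading term x*y: subtract (-9/16*y)·k_3 from -3/2*x*y - 7/6*x + 4*y**3 - 4*y**2 - 28/3*y + 28/3 → -7/6*x + 4*y**3 - 7/4*y**2 - 139/12*y + 28/3
  leading term x: subtract (-7/16)·k_3 from -7/6*x + 4*y**3 - 7/4*y**2 - 139/12*y + 28/3 → 4*y**3 - 7/4*y**2 - 59/6*y + 91/12
  leading term y**3: no divisor's leading term divides it; move 4*y**3 to the remainder.
  leading term y**2: no divisor's leading term divides it; move -7/4*y**2 to the remainder.
  leading term y: no divisor's leading term divides it; move -59/6*y to the remainder.
  leading term 1: no divisor's leading term divides it; move 91/12 to the remainder.
  remainder 4*y**3 - 7/4*y**2 - 59/6*y + 91/12 ≠ 0; add k_4 = 4*y**3 - 7/4*y**2 - 59/6*y + 91/12 to the basis.

The other S-polynomials (S(h_2,k_3), S(h_1,k_4), S(h_2,k_4), S(k_3,k_4)) all reduce to 0 modulo the current basis, so we have a Gröbner basis.
Inter-reduce: drop elements whose leading term is divisible by another's, tail-reduce, and make monic.
Reduced Gröbner basis: {x + 3/2*y - 3/2, y**3 - 7/16*y**2 - 59/24*y + 91/48}.

Same reduced basis, so the two generating sets span the same ideal.
The same test decides containment: I ⊆ J iff every generator of I reduces to 0 modulo a Gröbner basis of J.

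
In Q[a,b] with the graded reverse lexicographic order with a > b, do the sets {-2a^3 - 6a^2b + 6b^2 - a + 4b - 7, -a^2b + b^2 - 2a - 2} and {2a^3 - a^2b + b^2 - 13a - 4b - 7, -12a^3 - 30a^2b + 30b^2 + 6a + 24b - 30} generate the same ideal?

Equality of ideals is decidable: compute both reduced Gröbner bases (unique for the ordering) and check whether they agree.
Buchberger on the first generating set:
f_1 = -2a^3 - 6a^2b + 6b^2 - a + 4b - 7, LT = a^3.
f_2 = -a^2b + b^2 - 2a - 2, LT = a^2b.

S(f_1,f_2): lcm = a^3b. S = 3a^2b^2 + ab^2 - 3b^3 - 2a^2 + 1/2ab - 2b^2 - 2a + 7/2b.
  reduce S modulo (f_1, f_2):
  remainder ab^2 - 2a^2 - 11/2ab - 2b^2 - 2a - 5/2b ≠ 0; add g_3 = ab^2 - 2a^2 - 11/2ab - 2b^2 - 2a - 5/2b to the basis.

S(f_2,g_3): lcm = a^2b^2. S = 2a^3 + 11/2a^2b + 2ab^2 - b^3 + 2a^2 + 9/2ab + 2b.
  reduce S modulo (f_1, f_2, g_3):
  remainder -b^3 + 6a^2 + 31/2ab + 19/2b^2 + 4a + 11b - 6 ≠ 0; add g_4 = -b^3 + 6a^2 + 31/2ab + 19/2b^2 + 4a + 11b - 6 to the basis.

The other S-polynomials (S(f_1,g_3), S(f_1,g_4), S(f_2,g_4), S(g_3,g_4)) all reduce to 0 modulo the current basis, so we have a Gröbner basis.
Inter-reduce: drop elements whose leading term is divisible by another's, tail-reduce, and make monic.
Reduced Gröbner basis: {a^3 - 11/2a - 2b - 5/2, a^2b - b^2 + 2a + 2, ab^2 - 2a^2 - 11/2ab - 2b^2 - 2a - 5/2b, b^3 - 6a^2 - 31/2ab - 19/2b^2 - 4a - 11b + 6}.

Buchberger on the second generating set:
h_1 = 2a^3 - a^2b + b^2 - 13a - 4b - 7, LT = a^3.
h_2 = -12a^3 - 30a^2b + 30b^2 + 6a + 24b - 30, LT = a^3.

S(h_1,h_2): lcm = a^3. S = -3a^2b + 3b^2 - 6a - 6.
  reduce S modulo (h_1, h_2):
  remainder -3a^2b + 3b^2 - 6a - 6 ≠ 0; add k_3 = -3a^2b + 3b^2 - 6a - 6 to the basis.

S(h_1,k_3): lcm = a^3b. S = -1/2a^2b^2 + ab^2 + 1/2b^3 - 2a^2 - 13/2ab - 2b^2 - 2a - 7/2b.
  reduce S modulo (h_1, h_2, k_3):
  remainder ab^2 - 2a^2 - 11/2ab - 2b^2 - 2a - 5/2b ≠ 0; add k_4 = ab^2 - 2a^2 - 11/2ab - 2b^2 - 2a - 5/2b to the basis.

S(k_3,k_4): lcm = a^2b^2. S = 2a^3 + 11/2a^2b + 2ab^2 - b^3 + 2a^2 + 9/2ab + 2b.
  reduce S modulo (h_1, h_2, k_3, k_4):
  remainder -b^3 + 6a^2 + 31/2ab + 19/2b^2 + 4a + 11b - 6 ≠ 0; add k_5 = -b^3 + 6a^2 + 31/2ab + 19/2b^2 + 4a + 11b - 6 to the basis.

The other S-polynomials (S(h_2,k_3), S(h_1,k_4), S(h_2,k_4), S(h_1,k_5), S(h_2,k_5), S(k_3,k_5), S(k_4,k_5)) all reduce to 0 modulo the current basis, so we have a Gröbner basis.
Inter-reduce: drop elements whose leading term is divisible by another's, tail-reduce, and make monic.
Reduced Gröbner basis: {a^3 - 11/2a - 2b - 5/2, a^2b - b^2 + 2a + 2, ab^2 - 2a^2 - 11/2ab - 2b^2 - 2a - 5/2b, b^3 - 6a^2 - 31/2ab - 19/2b^2 - 4a - 11b + 6}.

Same reduced basis, so the two generating sets span the same ideal.

Yes, the ideals are equal.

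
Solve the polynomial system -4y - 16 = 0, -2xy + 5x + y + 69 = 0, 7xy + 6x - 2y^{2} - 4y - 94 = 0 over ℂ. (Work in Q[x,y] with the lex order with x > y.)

{(-5, -4)}

Compute a lex Gröbner basis by Buchberger's algorithm.
f_1 = -4y - 16, LT = y.
f_2 = -2xy + 5x + y + 69, LT = xy.
f_3 = 7xy + 6x - 2y^{2} - 4y - 94, LT = xy.

S(f_1,f_2): lcm = xy. S = \tfrac{13}{2}x + \tfrac{1}{2}y + \tfrac{69}{2}.
  leading term x: no divisor's leading term divides it; move \tfrac{13}{2}x to the remainder.
  leading term y: subtract (-\tfrac{1}{8})·f_1 from \tfrac{1}{2}y + \tfrac{69}{2} → \tfrac{65}{2}
  leading term 1: no divisor's leading term divides it; move \tfrac{65}{2} to the remainder.
  remainder \tfrac{13}{2}x + \tfrac{65}{2} ≠ 0; add h_4 = \tfrac{13}{2}x + \tfrac{65}{2} to the basis.

The other S-polynomials (S(f_1,f_3), S(f_2,f_3), S(f_1,h_4), S(f_2,h_4), S(f_3,h_4)) all reduce to 0 modulo the current basis, so we have a Gröbner basis.
Inter-reduce: drop elements whose leading term is divisible by another's, tail-reduce, and make monic.
Reduced Gröbner basis: {x + 5, y + 4}.

The lex basis is triangular: the last element involves only y. Solving y + 4 = 0 gives y ∈ {-4}; substituting each value into the earlier elements determines the remaining variables.
  y = -4: the earlier basis element becomes x + 5 = 0, giving x = -5 — point (-5, -4).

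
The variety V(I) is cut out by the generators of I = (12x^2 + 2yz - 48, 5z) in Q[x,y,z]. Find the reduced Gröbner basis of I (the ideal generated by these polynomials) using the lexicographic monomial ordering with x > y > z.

G = {x^2 - 4, z}

This is the nonlinear analogue of row-reducing a linear system.

f_1 = 12x^2 + 2yz - 48, LT = x^2.
f_2 = 5z, LT = z.

The S-polynomials (S(f_1,f_2)) all reduce to 0 modulo the current basis, so we have a Gröbner basis.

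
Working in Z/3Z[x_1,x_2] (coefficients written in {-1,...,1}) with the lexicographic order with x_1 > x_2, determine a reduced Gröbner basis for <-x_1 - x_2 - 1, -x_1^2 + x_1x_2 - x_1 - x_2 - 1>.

f_1 = -x_1 - x_2 - 1, LT = x_1.
f_2 = -x_1^2 + x_1x_2 - x_1 - x_2 - 1, LT = x_1^2.

S(f_1,f_2): lcm = x_1^2. S = -x_1x_2 - x_2 - 1.
  leading term x_1x_2: subtract (x_2)·f_1 from -x_1x_2 - x_2 - 1 → x_2^2 - 1
  leading term x_2^2: no divisor's leading term divides it; move x_2^2 to the remainder.
  leading term 1: no divisor's leading term divides it; move -1 to the remainder.
  remainder x_2^2 - 1 ≠ 0; add g_3 = x_2^2 - 1 to the basis.

The other S-polynomials (S(f_1,g_3), S(f_2,g_3)) all reduce to 0 modulo the current basis, so we have a Gröbner basis.
Inter-reduce: drop elements whose leading term is divisible by another's, tail-reduce, and make monic.

G = {x_1 + x_2 + 1, x_2^2 - 1}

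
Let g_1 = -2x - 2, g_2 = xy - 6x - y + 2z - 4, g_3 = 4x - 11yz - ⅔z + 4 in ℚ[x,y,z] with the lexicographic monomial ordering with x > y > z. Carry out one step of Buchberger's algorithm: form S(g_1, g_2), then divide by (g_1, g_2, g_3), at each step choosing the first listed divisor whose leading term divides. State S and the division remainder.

S(g_1, g_2) = 6x + 2y - 2z + 4; remainder on division = 2y - 2z - 2.

lcm(LM(g_1), LM(g_2)) = xy.
S = (lcm/LT(g_1))·g_1 − (lcm/LT(g_2))·g_2 = 6x + 2y - 2z + 4.
Reduce S modulo (g_1, g_2, g_3) in that order:
  leading term x: subtract (-3)·g_1 from 6x + 2y - 2z + 4 → 2y - 2z - 2
  leading term y: no divisor's leading term divides it; move 2y to the remainder.
  leading term z: no divisor's leading term divides it; move -2z to the remainder.
  leading term 1: no divisor's leading term divides it; move -2 to the remainder.
The remainder 2y - 2z - 2 is nonzero, so it would be added as the next basis element.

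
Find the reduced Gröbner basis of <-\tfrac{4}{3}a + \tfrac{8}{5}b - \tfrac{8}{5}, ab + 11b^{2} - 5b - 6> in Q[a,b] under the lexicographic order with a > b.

f_1 = -\tfrac{4}{3}a + \tfrac{8}{5}b - \tfrac{8}{5}, LT = a.
f_2 = ab + 11b^{2} - 5b - 6, LT = ab.

S(f_1,f_2): lcm = ab. S = -\tfrac{61}{5}b^{2} + \tfrac{31}{5}b + 6.
  reduce S modulo (f_1, f_2):
  remainder -\tfrac{61}{5}b^{2} + \tfrac{31}{5}b + 6 ≠ 0; add g_3 = -\tfrac{61}{5}b^{2} + \tfrac{31}{5}b + 6 to the basis.

The other S-polynomials (S(f_1,g_3), S(f_2,g_3)) all reduce to 0 modulo the current basis, so we have a Gröbner basis.
Inter-reduce: drop elements whose leading term is divisible by another's, tail-reduce, and make monic.

G = {a - \tfrac{6}{5}b + \tfrac{6}{5}, b^{2} - \tfrac{31}{61}b - \tfrac{30}{61}}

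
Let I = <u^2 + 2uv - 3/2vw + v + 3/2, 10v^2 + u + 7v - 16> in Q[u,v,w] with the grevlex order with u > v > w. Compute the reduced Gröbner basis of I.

G = {u^2 + 2uv - 3/2vw + v + 3/2, v^2 + 1/10u + 7/10v - 8/5}

This is the nonlinear analogue of row-reducing a linear system.

f_1 = u^2 + 2uv - 3/2vw + v + 3/2, LT = u^2.
f_2 = 10v^2 + u + 7v - 16, LT = v^2.

The S-polynomials (S(f_1,f_2)) all reduce to 0 modulo the current basis, so we have a Gröbner basis.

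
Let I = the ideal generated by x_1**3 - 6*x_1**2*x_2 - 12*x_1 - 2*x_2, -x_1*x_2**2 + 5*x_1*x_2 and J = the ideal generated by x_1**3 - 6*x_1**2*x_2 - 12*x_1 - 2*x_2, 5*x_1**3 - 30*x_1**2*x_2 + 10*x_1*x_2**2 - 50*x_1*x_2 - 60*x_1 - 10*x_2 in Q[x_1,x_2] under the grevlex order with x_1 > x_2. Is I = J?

Two ideals are equal iff their reduced Gröbner bases coincide (the reduced basis is unique for a fixed ordering).
Buchberger on the first generating set:
f_1 = x_1**3 - 6*x_1**2*x_2 - 12*x_1 - 2*x_2, LT = x_1**3.
f_2 = -x_1*x_2**2 + 5*x_1*x_2, LT = x_1*x_2**2.

S(f_1,f_2): lcm = x_1**3*x_2**2. S = -6*x_1**2*x_2**3 + 5*x_1**3*x_2 - 12*x_1*x_2**2 - 2*x_2**3.
  leading term x_1**2*x_2**3: subtract (6*x_1*x_2)·f_2 from -6*x_1**2*x_2**3 + 5*x_1**3*x_2 - 12*x_1*x_2**2 - 2*x_2**3 → 5*x_1**3*x_2 - 30*x_1**2*x_2**2 - 12*x_1*x_2**2 - 2*x_2**3
  leading term x_1**3*x_2: subtract (5*x_2)·f_1 from 5*x_1**3*x_2 - 30*x_1**2*x_2**2 - 12*x_1*x_2**2 - 2*x_2**3 → -12*x_1*x_2**2 - 2*x_2**3 + 60*x_1*x_2 + 10*x_2**2
  leading term x_1*x_2**2: subtract (12)·f_2 from -12*x_1*x_2**2 - 2*x_2**3 + 60*x_1*x_2 + 10*x_2**2 → -2*x_2**3 + 10*x_2**2
  leading term x_2**3: no divisor's leading term divides it; move -2*x_2**3 to the remainder.
  leading term x_2**2: no divisor's leading term divides it; move 10*x_2**2 to the remainder.
  remainder -2*x_2**3 + 10*x_2**2 ≠ 0; add g_3 = -2*x_2**3 + 10*x_2**2 to the basis.

The other S-polynomials (S(f_1,g_3), S(f_2,g_3)) all reduce to 0 modulo the current basis, so we have a Gröbner basis.
Inter-reduce: drop elements whose leading term is divisible by another's, tail-reduce, and make monic.
Reduced Gröbner basis: {x_1**3 - 6*x_1**2*x_2 - 12*x_1 - 2*x_2, x_1*x_2**2 - 5*x_1*x_2, x_2**3 - 5*x_2**2}.

Buchberger on the second generating set:
h_1 = x_1**3 - 6*x_1**2*x_2 - 12*x_1 - 2*x_2, LT = x_1**3.
h_2 = 5*x_1**3 - 30*x_1**2*x_2 + 10*x_1*x_2**2 - 50*x_1*x_2 - 60*x_1 - 10*x_2, LT = x_1**3.

S(h_1,h_2): lcm = x_1**3. S = -2*x_1*x_2**2 + 10*x_1*x_2.
  leading term x_1*x_2**2: no divisor's leading term divides it; move -2*x_1*x_2**2 to the remainder.
  leading term x_1*x_2: no divisor's leading term divides it; move 10*x_1*x_2 to the remainder.
  remainder -2*x_1*x_2**2 + 10*x_1*x_2 ≠ 0; add k_3 = -2*x_1*x_2**2 + 10*x_1*x_2 to the basis.

S(h_1,k_3): lcm = x_1**3*x_2**2. S = -6*x_1**2*x_2**3 + 5*x_1**3*x_2 - 12*x_1*x_2**2 - 2*x_2**3.
  leading term x_1**2*x_2**3: subtract (3*x_1*x_2)·k_3 from -6*x_1**2*x_2**3 + 5*x_1**3*x_2 - 12*x_1*x_2**2 - 2*x_2**3 → 5*x_1**3*x_2 - 30*x_1**2*x_2**2 - 12*x_1*x_2**2 - 2*x_2**3
  leading term x_1**3*x_2: subtract (5*x_2)·h_1 from 5*x_1**3*x_2 - 30*x_1**2*x_2**2 - 12*x_1*x_2**2 - 2*x_2**3 → -12*x_1*x_2**2 - 2*x_2**3 + 60*x_1*x_2 + 10*x_2**2
  leading term x_1*x_2**2: subtract (6)·k_3 from -12*x_1*x_2**2 - 2*x_2**3 + 60*x_1*x_2 + 10*x_2**2 → -2*x_2**3 + 10*x_2**2
  leading term x_2**3: no divisor's leading term divides it; move -2*x_2**3 to the remainder.
  leading term x_2**2: no divisor's leading term divides it; move 10*x_2**2 to the remainder.
  remainder -2*x_2**3 + 10*x_2**2 ≠ 0; add k_4 = -2*x_2**3 + 10*x_2**2 to the basis.

The other S-polynomials (S(h_2,k_3), S(h_1,k_4), S(h_2,k_4), S(k_3,k_4)) all reduce to 0 modulo the current basis, so we have a Gröbner basis.
Inter-reduce: drop elements whose leading term is divisible by another's, tail-reduce, and make monic.
Reduced Gröbner basis: {x_1**3 - 6*x_1**2*x_2 - 12*x_1 - 2*x_2, x_1*x_2**2 - 5*x_1*x_2, x_2**3 - 5*x_2**2}.

These coincide, so the ideals are equal.
The choice of monomial ordering does not affect the verdict — as long as both bases are computed under the same ordering, their equality decides ideal equality.

Yes, the ideals are equal.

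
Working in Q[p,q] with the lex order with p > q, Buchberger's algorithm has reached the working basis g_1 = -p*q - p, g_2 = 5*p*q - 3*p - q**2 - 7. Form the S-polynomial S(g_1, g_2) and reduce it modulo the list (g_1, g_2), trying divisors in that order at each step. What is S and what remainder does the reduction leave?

S(g_1, g_2) = 8/5*p + 1/5*q**2 + 7/5; remainder on division = 8/5*p + 1/5*q**2 + 7/5.

lcm(LM(g_1), LM(g_2)) = p*q.
S = (lcm/LT(g_1))·g_1 − (lcm/LT(g_2))·g_2 = 8/5*p + 1/5*q**2 + 7/5.
Reduce S modulo (g_1, g_2) in that order:
  leading term p: no divisor's leading term divides it; move 8/5*p to the remainder.
  leading term q**2: no divisor's leading term divides it; move 1/5*q**2 to the remainder.
  leading term 1: no divisor's leading term divides it; move 7/5 to the remainder.
The remainder 8/5*p + 1/5*q**2 + 7/5 is nonzero, so it would be added as the next basis element.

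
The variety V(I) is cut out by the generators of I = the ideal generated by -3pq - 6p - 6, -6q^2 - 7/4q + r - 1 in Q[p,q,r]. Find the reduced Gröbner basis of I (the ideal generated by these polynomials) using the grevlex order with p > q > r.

G = {pq + 2p + 2, q^2 + 7/24q - 1/6r + 1/6, pr - 43/2p + 12q - 41/2}

Buchberger's algorithm terminates because the ascending chain of leading-term ideals stabilizes.

f_1 = -3pq - 6p - 6, LT = pq.
f_2 = -6q^2 - 7/4q + r - 1, LT = q^2.

S(f_1,f_2): lcm = pq^2. S = 41/24pq + 1/6pr - 1/6p + 2q.
  leading term pq: subtract (-41/72)·f_1 from 41/24pq + 1/6pr - 1/6p + 2q → 1/6pr - 43/12p + 2q - 41/12
  leading term pr: no divisor's leading term divides it; move 1/6pr to the remainder.
  leading term p: no divisor's leading term divides it; move -43/12p to the remainder.
  leading term q: no divisor's leading term divides it; move 2q to the remainder.
  leading term 1: no divisor's leading term divides it; move -41/12 to the remainder.
  remainder 1/6pr - 43/12p + 2q - 41/12 ≠ 0; add g_3 = 1/6pr - 43/12p + 2q - 41/12 to the basis.

S(f_1,g_3): lcm = pqr. S = 43/2pq - 12q^2 + 2pr + 41/2q + 2r.
  leading term pq: subtract (-43/6)·f_1 from 43/2pq - 12q^2 + 2pr + 41/2q + 2r → -12q^2 + 2pr - 43p + 41/2q + 2r - 43
  leading term q^2: subtract (2)·f_2 from -12q^2 + 2pr - 43p + 41/2q + 2r - 43 → 2pr - 43p + 24q - 41
  leading term pr: subtract (12)·g_3 from 2pr - 43p + 24q - 41 → 0
  remainder 0.

S(f_2,g_3): leading monomials are coprime, so the S-polynomial reduces to 0 (Buchberger's first criterion).
Every S-polynomial of the final basis reduces to 0, so we have a Gröbner basis.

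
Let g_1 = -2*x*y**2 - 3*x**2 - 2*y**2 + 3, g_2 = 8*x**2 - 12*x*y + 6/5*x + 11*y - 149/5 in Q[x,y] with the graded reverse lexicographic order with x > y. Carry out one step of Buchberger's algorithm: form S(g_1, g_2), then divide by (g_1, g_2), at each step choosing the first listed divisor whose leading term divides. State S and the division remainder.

S(g_1, g_2) = 3/2*x*y**3 + 3/2*x**3 + 17/20*x*y**2 - 11/8*y**3 + 149/40*y**2 - 3/2*x; remainder on division = -23/8*y**3 - 69/16*x*y + 23/8*y**2 + 69/16*x + 69/16*y - 69/16.

lcm(LM(g_1), LM(g_2)) = x**2*y**2.
S = (lcm/LT(g_1))·g_1 − (lcm/LT(g_2))·g_2 = 3/2*x*y**3 + 3/2*x**3 + 17/20*x*y**2 - 11/8*y**3 + 149/40*y**2 - 3/2*x.
Reduce S modulo (g_1, g_2) in that order:
  leading term x*y**3: subtract (-3/4*y)·g_1 from 3/2*x*y**3 + 3/2*x**3 + 17/20*x*y**2 - 11/8*y**3 + 149/40*y**2 - 3/2*x → 3/2*x**3 - 9/4*x**2*y + 17/20*x*y**2 - 23/8*y**3 + 149/40*y**2 - 3/2*x + 9/4*y
  leading term x**3: subtract (3/16*x)·g_2 from 3/2*x**3 - 9/4*x**2*y + 17/20*x*y**2 - 23/8*y**3 + 149/40*y**2 - 3/2*x + 9/4*y → 17/20*x*y**2 - 23/8*y**3 - 9/40*x**2 - 33/16*x*y + 149/40*y**2 + 327/80*x + 9/4*y
  leading term x*y**2: subtract (-17/40)·g_1 from 17/20*x*y**2 - 23/8*y**3 - 9/40*x**2 - 33/16*x*y + 149/40*y**2 + 327/80*x + 9/4*y → -23/8*y**3 - 3/2*x**2 - 33/16*x*y + 23/8*y**2 + 327/80*x + 9/4*y + 51/40
  leading term y**3: no divisor's leading term divides it; move -23/8*y**3 to the remainder.
  leading term x**2: subtract (-3/16)·g_2 from -3/2*x**2 - 33/16*x*y + 23/8*y**2 + 327/80*x + 9/4*y + 51/40 → -69/16*x*y + 23/8*y**2 + 69/16*x + 69/16*y - 69/16
  leading term x*y: no divisor's leading term divides it; move -69/16*x*y to the remainder.
  leading term y**2: no divisor's leading term divides it; move 23/8*y**2 to the remainder.
  leading term x: no divisor's leading term divides it; move 69/16*x to the remainder.
  leading term y: no divisor's leading term divides it; move 69/16*y to the remainder.
  leading term 1: no divisor's leading term divides it; move -69/16 to the remainder.
The remainder -23/8*y**3 - 69/16*x*y + 23/8*y**2 + 69/16*x + 69/16*y - 69/16 is nonzero, so it would be added as the next basis element.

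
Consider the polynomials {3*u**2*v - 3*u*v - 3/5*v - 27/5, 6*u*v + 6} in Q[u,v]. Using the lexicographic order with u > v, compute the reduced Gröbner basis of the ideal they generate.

f_1 = 3*u**2*v - 3*u*v - 3/5*v - 27/5, LT = u**2*v.
f_2 = 6*u*v + 6, LT = u*v.

S(f_1,f_2): lcm = u**2*v. S = -u*v - u - 1/5*v - 9/5.
  leading term u*v: subtract (-1/6)·f_2 from -u*v - u - 1/5*v - 9/5 → -u - 1/5*v - 4/5
  leading term u: no divisor's leading term divides it; move -u to the remainder.
  leading term v: no divisor's leading term divides it; move -1/5*v to the remainder.
  leading term 1: no divisor's leading term divides it; move -4/5 to the remainder.
  remainder -u - 1/5*v - 4/5 ≠ 0; add g_3 = -u - 1/5*v - 4/5 to the basis.

S(f_2,g_3): lcm = u*v. S = -1/5*v**2 - 4/5*v + 1.
  leading term v**2: no divisor's leading term divides it; move -1/5*v**2 to the remainder.
  leading term v: no divisor's leading term divides it; move -4/5*v to the remainder.
  leading term 1: no divisor's leading term divides it; move 1 to the remainder.
  remainder -1/5*v**2 - 4/5*v + 1 ≠ 0; add g_4 = -1/5*v**2 - 4/5*v + 1 to the basis.

The other S-polynomials (S(f_1,g_3), S(f_1,g_4), S(f_2,g_4), S(g_3,g_4)) all reduce to 0 modulo the current basis, so we have a Gröbner basis.
Inter-reduce: drop elements whose leading term is divisible by another's, tail-reduce, and make monic.

G = {u + 1/5*v + 4/5, v**2 + 4*v - 5}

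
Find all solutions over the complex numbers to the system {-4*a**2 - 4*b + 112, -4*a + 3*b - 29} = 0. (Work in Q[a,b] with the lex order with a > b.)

Compute a lex Gröbner basis by Buchberger's algorithm.
f_1 = -4*a**2 - 4*b + 112, LT = a**2.
f_2 = -4*a + 3*b - 29, LT = a.

S(f_1,f_2): lcm = a**2. S = 3/4*a*b - 29/4*a + b - 28.
  leading term a*b: subtract (-3/16*b)·f_2 from 3/4*a*b - 29/4*a + b - 28 → -29/4*a + 9/16*b**2 - 71/16*b - 28
  leading term a: subtract (29/16)·f_2 from -29/4*a + 9/16*b**2 - 71/16*b - 28 → 9/16*b**2 - 79/8*b + 393/16
  leading term b**2: no divisor's leading term divides it; move 9/16*b**2 to the remainder.
  leading term b: no divisor's leading term divides it; move -79/8*b to the remainder.
  leading term 1: no divisor's leading term divides it; move 393/16 to the remainder.
  remainder 9/16*b**2 - 79/8*b + 393/16 ≠ 0; add h_3 = 9/16*b**2 - 79/8*b + 393/16 to the basis.

The other S-polynomials (S(f_1,h_3), S(f_2,h_3)) all reduce to 0 modulo the current basis, so we have a Gröbner basis.
Inter-reduce: drop elements whose leading term is divisible by another's, tail-reduce, and make monic.
Reduced Gröbner basis: {a - 3/4*b + 29/4, b**2 - 158/9*b + 131/3}.

Elimination: the polynomial b**2 - 158/9*b + 131/3 lies in the elimination ideal for b, so b ∈ {3, 131/9}. For each such b, the remaining basis elements (now univariate) give the rest of the solution.
  b = 3: the earlier basis element becomes a + 5 = 0, giving a = -5 — point (-5, 3).
  b = 131/9: the earlier basis element becomes a - 11/3 = 0, giving a = 11/3 — point (11/3, 131/9).
Each listed point satisfies every original equation (direct substitution).

{(-5, 3), (11/3, 131/9)}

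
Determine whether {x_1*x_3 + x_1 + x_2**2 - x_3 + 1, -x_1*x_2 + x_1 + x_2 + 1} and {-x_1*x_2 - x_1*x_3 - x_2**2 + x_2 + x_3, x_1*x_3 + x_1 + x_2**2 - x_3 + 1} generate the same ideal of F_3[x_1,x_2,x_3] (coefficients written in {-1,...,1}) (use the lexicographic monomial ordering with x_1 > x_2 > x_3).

Since reduced Gröbner bases are canonical representatives of ideals under a given ordering, it suffices to compute and compare them.
Buchberger on the first generating set:
f_1 = x_1*x_3 + x_1 + x_2**2 - x_3 + 1, LT = x_1*x_3.
f_2 = -x_1*x_2 + x_1 + x_2 + 1, LT = x_1*x_2.

S(f_1,f_2): lcm = x_1*x_2*x_3. S = x_1*x_2 + x_1*x_3 + x_2**3 + x_2 + x_3.
  reduce S modulo (f_1, f_2):
  remainder x_2**3 - x_2**2 - x_2 - x_3 ≠ 0; add g_3 = x_2**3 - x_2**2 - x_2 - x_3 to the basis.

The other S-polynomials (S(f_1,g_3), S(f_2,g_3)) all reduce to 0 modulo the current basis, so we have a Gröbner basis.
Inter-reduce: drop elements whose leading term is divisible by another's, tail-reduce, and make monic.
Reduced Gröbner basis: {x_1*x_2 - x_1 - x_2 - 1, x_1*x_3 + x_1 + x_2**2 - x_3 + 1, x_2**3 - x_2**2 - x_2 - x_3}.

Buchberger on the second generating set:
h_1 = -x_1*x_2 - x_1*x_3 - x_2**2 + x_2 + x_3, LT = x_1*x_2.
h_2 = x_1*x_3 + x_1 + x_2**2 - x_3 + 1, LT = x_1*x_3.

S(h_1,h_2): lcm = x_1*x_2*x_3. S = -x_1*x_2 + x_1*x_3**2 - x_2**3 + x_2**2*x_3 - x_2 - x_3**2.
  reduce S modulo (h_1, h_2):
  remainder -x_2**3 + x_2**2 + x_2 + x_3 ≠ 0; add k_3 = -x_2**3 + x_2**2 + x_2 + x_3 to the basis.

The other S-polynomials (S(h_1,k_3), S(h_2,k_3)) all reduce to 0 modulo the current basis, so we have a Gröbner basis.
Inter-reduce: drop elements whose leading term is divisible by another's, tail-reduce, and make monic.
Reduced Gröbner basis: {x_1*x_2 - x_1 - x_2 - 1, x_1*x_3 + x_1 + x_2**2 - x_3 + 1, x_2**3 - x_2**2 - x_2 - x_3}.

The two bases agree; hence the ideals are identical.

Yes, the ideals are equal.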